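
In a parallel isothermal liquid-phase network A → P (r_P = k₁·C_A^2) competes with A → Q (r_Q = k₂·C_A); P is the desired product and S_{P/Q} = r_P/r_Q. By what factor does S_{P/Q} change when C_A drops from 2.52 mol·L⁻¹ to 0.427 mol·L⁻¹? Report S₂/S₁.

0.169

S_{P/Q} = (k₁/k₂)·C_A, so S₂/S₁ = (C_{A,2}/C_{A,1}).
= 0.427/2.52 = 0.169.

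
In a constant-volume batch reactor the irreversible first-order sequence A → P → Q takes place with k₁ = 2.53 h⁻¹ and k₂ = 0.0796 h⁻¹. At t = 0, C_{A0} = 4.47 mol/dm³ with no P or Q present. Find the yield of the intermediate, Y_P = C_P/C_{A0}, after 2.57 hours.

0.840

The intermediate concentration in a first-order A→B→C sequence is C_P = k₁C_{A0}(e^(−k₁t) − e^(−k₂t))/(k₂−k₁).
e^(−k₁t) = e^(−2.53×2.57) = e^(−6.502) = 0.001500; e^(−k₂t) = e^(−0.2046) = 0.8150.
C_P = 2.53×4.47/(0.0796−2.53) × (0.001500−0.8150) = (-4.615)×(-0.8135) = 3.754 mol/dm³.
Y_P = C_P/C_{A0} = 3.754/4.47 = 0.840.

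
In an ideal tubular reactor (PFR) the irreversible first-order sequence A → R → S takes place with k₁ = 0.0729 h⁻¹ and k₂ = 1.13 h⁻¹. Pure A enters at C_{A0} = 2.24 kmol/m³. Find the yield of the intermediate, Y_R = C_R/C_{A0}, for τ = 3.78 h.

Solving the coupled first-order balances gives C_R(τ) = [k₁/(k₂−k₁)]·C_{A0}·(e^(−k₁τ) − e^(−k₂τ)).
e^(−k₁τ) = e^(−0.0729×3.78) = e^(−0.2756) = 0.7591; e^(−k₂τ) = e^(−4.271) = 0.01396.
C_R = 0.0729×2.24/(1.13−0.0729) × (0.7591−0.01396) = 0.1545×0.7452 = 0.1151 kmol/m³.
Y_R = C_R/C_{A0} = 0.1151/2.24 = 0.0514.

0.0514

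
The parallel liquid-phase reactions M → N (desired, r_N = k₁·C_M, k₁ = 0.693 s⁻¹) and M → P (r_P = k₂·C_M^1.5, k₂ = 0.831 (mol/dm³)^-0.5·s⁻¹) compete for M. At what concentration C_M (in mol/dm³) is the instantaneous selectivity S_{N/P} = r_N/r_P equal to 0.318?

S_{N/P} = (k₁/k₂)·C_M^-0.5 ⇒ C_M = (S·k₂/k₁)^(-2).
= (0.318×0.831/0.693)^(-2) = (0.3813)^(-2) = 6.88 mol/dm³.

6.88 mol/dm³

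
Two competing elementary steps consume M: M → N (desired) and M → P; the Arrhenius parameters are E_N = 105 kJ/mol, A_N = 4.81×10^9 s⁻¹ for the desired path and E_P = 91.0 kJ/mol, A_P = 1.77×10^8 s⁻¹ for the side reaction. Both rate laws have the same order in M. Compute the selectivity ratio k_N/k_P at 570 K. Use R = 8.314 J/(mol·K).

1.42

Since both paths have the same order in M, the concentration cancels and S_{N/P} = k_N/k_P = (A_N/A_P)·exp[(E_P−E_N)/(RT)].
(E_P−E_N)/(RT) = (91.0−105)×10³/(8.314×570) = -14000/4739 = -2.954.
k_N/k_P = (4.81×10^9/1.77×10^8)·exp(-2.954) = 27.18 × 0.05212 = 1.42.
Since E_N > E_P, raising the temperature improves selectivity toward N.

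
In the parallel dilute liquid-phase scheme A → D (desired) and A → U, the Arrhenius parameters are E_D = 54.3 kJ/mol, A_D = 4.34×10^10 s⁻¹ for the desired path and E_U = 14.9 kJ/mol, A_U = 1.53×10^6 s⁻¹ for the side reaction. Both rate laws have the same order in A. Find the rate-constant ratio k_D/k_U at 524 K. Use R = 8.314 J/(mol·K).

With equal orders, S_{D/U} = k_D/k_U = (A_D/A_U)·exp[(E_U−E_D)/(RT)].
(E_U−E_D)/(RT) = (14.9−54.3)×10³/(8.314×524) = -39400/4357 = -9.044.
k_D/k_U = (4.34×10^10/1.53×10^6)·exp(-9.044) = 28366 × 1.181×10^-4 = 3.35.
Since E_D > E_U, raising the temperature improves selectivity toward D.

3.35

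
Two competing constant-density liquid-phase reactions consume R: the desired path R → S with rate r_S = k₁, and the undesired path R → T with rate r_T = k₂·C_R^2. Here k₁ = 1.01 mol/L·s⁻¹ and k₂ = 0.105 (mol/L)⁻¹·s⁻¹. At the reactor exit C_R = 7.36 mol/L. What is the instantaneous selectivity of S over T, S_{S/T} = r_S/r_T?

S_{S/T} = r_S/r_T = (k₁)/(k₂·C_R^2) = (k₁/k₂)·C_R^-2.
= (1.01) / (0.105×7.360^2) = 1.010/5.688 = 0.178.
The undesired path is higher order in R, so low C_R (CSTR or dilute feed) favours S.

0.178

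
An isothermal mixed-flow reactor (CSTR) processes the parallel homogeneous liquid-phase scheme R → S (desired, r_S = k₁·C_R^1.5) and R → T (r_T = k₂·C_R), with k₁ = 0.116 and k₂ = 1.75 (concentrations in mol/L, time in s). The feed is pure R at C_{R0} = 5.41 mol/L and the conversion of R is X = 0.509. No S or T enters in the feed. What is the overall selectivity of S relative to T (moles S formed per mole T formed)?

0.108

Exit C_R = C_{R0}(1−X) = 5.41×0.491 = 2.656 mol/L.
Rates in a CSTR are evaluated at the outlet concentration: r_S = 0.116×2.656^1.5 = 0.5022, r_T = 1.75×2.656 = 4.649.
Overall selectivity = C_S/C_T = r_Sτ/(r_Tτ) = r_S/r_T = 0.108.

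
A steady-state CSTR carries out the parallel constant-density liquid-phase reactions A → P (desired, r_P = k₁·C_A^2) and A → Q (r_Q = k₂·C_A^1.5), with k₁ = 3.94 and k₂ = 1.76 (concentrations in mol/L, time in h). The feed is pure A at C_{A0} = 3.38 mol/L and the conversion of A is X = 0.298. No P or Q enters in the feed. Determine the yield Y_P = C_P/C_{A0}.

0.231

Exit C_A = C_{A0}(1−X) = 3.38×0.702 = 2.373 mol/L.
A CSTR operates uniformly at the exit composition, giving r_P = 22.18 and r_Q = 6.433 (each k·C_A^n at C_A = 2.373).
Fraction of consumed A going to P: r_P/(r_P+r_Q) = 0.7752.
C_P = 0.7752·C_{A0}·X = 0.7752×3.38×0.298 = 0.781 mol/L; Y_P = C_P/C_{A0} = 0.231.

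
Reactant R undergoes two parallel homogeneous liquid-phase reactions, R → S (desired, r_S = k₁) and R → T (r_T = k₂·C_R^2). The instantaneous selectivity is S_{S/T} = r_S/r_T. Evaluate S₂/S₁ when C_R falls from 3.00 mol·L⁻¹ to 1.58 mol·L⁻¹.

3.61

S_{S/T} = (k₁/k₂)·C_R^-2, so S₂/S₁ = (C_{R,2}/C_{R,1})^-2.
= (1.58/3.00)^(-2) = (0.5267)^(-2) = 3.61.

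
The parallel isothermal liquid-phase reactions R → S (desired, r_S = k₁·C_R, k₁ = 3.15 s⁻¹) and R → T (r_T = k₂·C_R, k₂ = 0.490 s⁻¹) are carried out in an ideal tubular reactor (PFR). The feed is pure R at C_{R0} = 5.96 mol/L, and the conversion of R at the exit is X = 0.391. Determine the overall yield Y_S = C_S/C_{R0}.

C_R = C_{R0}(1−X) = 3.630 mol/L.
Both paths are first order in R, so the instantaneous fraction to S is constant: dC_S/d(−C_R) = k₁/(k₁+k₂) = 0.8654.
C_S = 0.8654·(C_{R0}−C_R) = 0.8654×2.330 = 2.02 mol/L.
Y_S = C_S/C_{R0} = 2.017/5.96 = 0.338.

0.338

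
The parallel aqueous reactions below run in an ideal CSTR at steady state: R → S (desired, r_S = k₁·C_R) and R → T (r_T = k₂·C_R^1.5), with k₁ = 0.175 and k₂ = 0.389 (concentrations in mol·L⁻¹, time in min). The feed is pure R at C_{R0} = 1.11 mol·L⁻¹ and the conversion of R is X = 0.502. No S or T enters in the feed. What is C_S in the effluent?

0.210 mol·L⁻¹

Exit C_R = C_{R0}(1−X) = 1.11×0.498 = 0.5528 mol·L⁻¹.
In a CSTR the entire volume is at exit conditions, so r_S = 0.175×0.5528 = 0.09674 and r_T = 0.389×0.5528^1.5 = 0.1599.
Fraction of consumed R going to S: r_S/(r_S+r_T) = 0.3770.
C_S = 0.3770·C_{R0}·X = 0.3770×1.11×0.502 = 0.210 mol·L⁻¹.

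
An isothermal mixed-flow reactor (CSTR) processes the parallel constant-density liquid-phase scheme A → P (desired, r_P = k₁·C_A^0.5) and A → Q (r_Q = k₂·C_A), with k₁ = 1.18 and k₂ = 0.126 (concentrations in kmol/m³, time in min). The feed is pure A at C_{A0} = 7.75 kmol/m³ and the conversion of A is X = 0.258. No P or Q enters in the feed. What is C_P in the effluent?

Exit C_A = C_{A0}(1−X) = 7.75×0.742 = 5.750 kmol/m³.
In a CSTR the entire volume is at exit conditions, so r_P = 1.18×5.750^0.5 = 2.830 and r_Q = 0.126×5.750 = 0.7246.
Fraction of consumed A going to P: r_P/(r_P+r_Q) = 0.7961.
C_P = 0.7961·C_{A0}·X = 0.7961×7.75×0.258 = 1.59 kmol/m³.

1.59 kmol/m³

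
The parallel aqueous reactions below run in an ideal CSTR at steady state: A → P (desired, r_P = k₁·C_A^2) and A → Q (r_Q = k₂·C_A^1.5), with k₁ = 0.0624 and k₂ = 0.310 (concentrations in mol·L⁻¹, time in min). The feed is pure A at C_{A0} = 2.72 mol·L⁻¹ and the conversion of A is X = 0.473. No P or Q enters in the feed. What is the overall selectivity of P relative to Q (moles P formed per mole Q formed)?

Exit C_A = C_{A0}(1−X) = 2.72×0.527 = 1.433 mol·L⁻¹.
A CSTR operates uniformly at the exit composition, giving r_P = 0.1282 and r_Q = 0.5320 (each k·C_A^n at C_A = 1.433).
Overall selectivity = C_P/C_Q = r_Pτ/(r_Qτ) = r_P/r_Q = 0.241.

0.241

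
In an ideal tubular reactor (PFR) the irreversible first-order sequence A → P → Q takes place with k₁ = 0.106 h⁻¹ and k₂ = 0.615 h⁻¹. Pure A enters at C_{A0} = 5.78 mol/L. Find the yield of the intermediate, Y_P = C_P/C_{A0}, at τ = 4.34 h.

For first-order series with pure A initially, C_P(τ) = k₁C_{A0}/(k₂−k₁)·(e^(−k₁τ) − e^(−k₂τ)).
e^(−k₁τ) = e^(−0.106×4.34) = e^(−0.4600) = 0.6313; e^(−k₂τ) = e^(−2.669) = 0.06931.
C_P = 0.106×5.78/(0.615−0.106) × (0.6313−0.06931) = 1.204×0.5619 = 0.6764 mol/L.
Y_P = C_P/C_{A0} = 0.6764/5.78 = 0.117.

0.117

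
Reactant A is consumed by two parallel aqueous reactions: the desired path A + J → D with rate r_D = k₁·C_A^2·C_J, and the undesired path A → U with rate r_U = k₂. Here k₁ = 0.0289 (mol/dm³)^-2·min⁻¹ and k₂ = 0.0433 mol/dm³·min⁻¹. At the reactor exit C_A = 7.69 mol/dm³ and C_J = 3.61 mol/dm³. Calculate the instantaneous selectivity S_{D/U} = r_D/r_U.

142

S_{D/U} = r_D/r_U = (k₁·C_A^2·C_J)/(k₂) = (k₁/k₂)·C_A^2·C_J.
= (0.0289×7.690^2×3.610) / (0.0433) = 6.170/0.04330 = 142.
Since the desired path is higher order in A, keeping C_A high (PFR or concentrated feed) favours D.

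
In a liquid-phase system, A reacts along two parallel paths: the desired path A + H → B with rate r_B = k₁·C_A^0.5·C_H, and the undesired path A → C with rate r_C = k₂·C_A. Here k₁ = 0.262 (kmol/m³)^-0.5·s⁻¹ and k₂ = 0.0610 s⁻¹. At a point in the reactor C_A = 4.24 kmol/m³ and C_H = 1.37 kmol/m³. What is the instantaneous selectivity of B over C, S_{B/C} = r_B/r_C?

2.86

S_{B/C} = r_B/r_C = (k₁·C_A^0.5·C_H)/(k₂·C_A) = (k₁/k₂)·C_A^-0.5·C_H.
= (0.262×4.240^0.5×1.370) / (0.0610×4.240) = 0.7391/0.2586 = 2.86.
The undesired path is higher order in A, so low C_A (CSTR or dilute feed) favours B.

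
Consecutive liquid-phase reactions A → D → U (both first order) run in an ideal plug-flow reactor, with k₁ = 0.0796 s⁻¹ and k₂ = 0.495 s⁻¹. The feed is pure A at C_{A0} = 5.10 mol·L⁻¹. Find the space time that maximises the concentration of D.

4.40 s

For first-order series the maximum of C_D occurs at τ_opt = ln(k₂/k₁)/(k₂−k₁).
= ln(0.495/0.0796)/(0.495−0.0796) = ln(6.219)/0.4154 = 1.828/0.4154 = 4.40 s.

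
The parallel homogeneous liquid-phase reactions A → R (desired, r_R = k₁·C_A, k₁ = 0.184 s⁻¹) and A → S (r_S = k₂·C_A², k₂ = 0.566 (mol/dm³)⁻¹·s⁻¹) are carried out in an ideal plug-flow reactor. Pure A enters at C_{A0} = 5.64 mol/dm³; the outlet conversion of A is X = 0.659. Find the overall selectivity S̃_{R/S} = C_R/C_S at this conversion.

0.0933

C_A = C_{A0}(1−X) = 1.923 mol/dm³.
Along a PFR/batch, dC_R/dC_A = −r_R/(r_R+r_S) = −k₁/(k₁+k₂·C_A).
Integrating from C_{A0} to C_A: C_R = (0.184/0.566)·ln[(0.184+0.566·5.64)/(0.184+0.566·1.92)] = 0.3251·ln(3.376/1.273) = 0.3172 mol/dm³.
C_S = (C_{A0}−C_A)−C_R = 3.400 mol/dm³; S̃_{R/S} = 0.3172/3.400 = 0.0933.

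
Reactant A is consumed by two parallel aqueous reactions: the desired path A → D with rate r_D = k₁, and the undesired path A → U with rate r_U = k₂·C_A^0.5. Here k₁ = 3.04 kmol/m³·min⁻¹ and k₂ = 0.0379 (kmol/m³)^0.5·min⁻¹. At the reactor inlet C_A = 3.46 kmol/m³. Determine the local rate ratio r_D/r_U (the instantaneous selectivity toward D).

43.1

S_{D/U} = r_D/r_U = (k₁)/(k₂·C_A^0.5) = (k₁/k₂)·C_A^-0.5.
= (3.04) / (0.0379×3.460^0.5) = 3.040/0.07050 = 43.1.
The undesired path is higher order in A, so low C_A (CSTR or dilute feed) favours D.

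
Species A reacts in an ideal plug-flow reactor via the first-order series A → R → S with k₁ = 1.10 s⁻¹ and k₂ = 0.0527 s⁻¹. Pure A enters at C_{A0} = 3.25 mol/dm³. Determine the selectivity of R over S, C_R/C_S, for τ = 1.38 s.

For first-order series with pure A initially, C_R(τ) = k₁C_{A0}/(k₂−k₁)·(e^(−k₁τ) − e^(−k₂τ)).
e^(−k₁τ) = e^(−1.10×1.38) = e^(−1.518) = 0.2191; e^(−k₂τ) = e^(−0.07273) = 0.9299.
C_R = 1.10×3.25/(0.0527−1.10) × (0.2191−0.9299) = (-3.414)×(-0.7107) = 2.426 mol/dm³.
C_A = C_{A0}e^(−k₁τ) = 0.7122 mol/dm³, so C_S = C_{A0}−C_A−C_R = 0.1117 mol/dm³; C_R/C_S = 21.7.

21.7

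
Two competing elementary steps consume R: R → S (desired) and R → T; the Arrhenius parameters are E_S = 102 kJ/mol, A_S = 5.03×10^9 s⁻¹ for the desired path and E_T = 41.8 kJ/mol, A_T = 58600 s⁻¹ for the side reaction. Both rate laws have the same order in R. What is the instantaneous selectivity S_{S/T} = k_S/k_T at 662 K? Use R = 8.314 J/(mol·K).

Since both paths have the same order in R, the concentration cancels and S_{S/T} = k_S/k_T = (A_S/A_T)·exp[(E_T−E_S)/(RT)].
(E_T−E_S)/(RT) = (41.8−102)×10³/(8.314×662) = -60200/5504 = -10.94.
k_S/k_T = (5.03×10^9/58600)·exp(-10.94) = 85836 × 1.777×10^-5 = 1.53.

1.53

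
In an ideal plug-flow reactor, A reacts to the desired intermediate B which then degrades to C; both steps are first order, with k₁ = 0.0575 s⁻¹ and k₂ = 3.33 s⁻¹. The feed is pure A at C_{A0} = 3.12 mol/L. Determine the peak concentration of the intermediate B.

At the optimum, C_{B,max}/C_{A0} = (k₁/k₂)^[k₂/(k₂−k₁)].
= (0.0575/3.33)^(3.33/(3.33−0.0575)) = (0.01727)^(1.018) = 0.01608.
C_{B,max} = 0.01608×3.12 = 0.0502 mol/L.

0.0502 mol/L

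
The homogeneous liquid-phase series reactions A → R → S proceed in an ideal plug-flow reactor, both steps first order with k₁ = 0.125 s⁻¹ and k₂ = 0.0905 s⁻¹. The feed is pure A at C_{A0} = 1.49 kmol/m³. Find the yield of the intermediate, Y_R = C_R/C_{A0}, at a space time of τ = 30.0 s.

0.155

Solving the coupled first-order balances gives C_R(τ) = [k₁/(k₂−k₁)]·C_{A0}·(e^(−k₁τ) − e^(−k₂τ)).
e^(−k₁τ) = e^(−0.125×30.0) = e^(−3.750) = 0.02352; e^(−k₂τ) = e^(−2.715) = 0.06620.
C_R = 0.125×1.49/(0.0905−0.125) × (0.02352−0.06620) = (-5.399)×(-0.04269) = 0.2304 kmol/m³.
Y_R = C_R/C_{A0} = 0.2304/1.49 = 0.155.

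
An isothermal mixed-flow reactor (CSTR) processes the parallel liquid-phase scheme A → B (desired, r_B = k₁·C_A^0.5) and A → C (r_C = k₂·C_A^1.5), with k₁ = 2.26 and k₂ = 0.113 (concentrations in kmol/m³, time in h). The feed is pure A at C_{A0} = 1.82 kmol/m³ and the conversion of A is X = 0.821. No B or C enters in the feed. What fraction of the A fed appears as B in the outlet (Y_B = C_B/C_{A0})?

0.808

Exit C_A = C_{A0}(1−X) = 1.82×0.179 = 0.3258 kmol/m³.
In a CSTR the entire volume is at exit conditions, so r_B = 2.26×0.3258^0.5 = 1.290 and r_C = 0.113×0.3258^1.5 = 0.02101.
Fraction of consumed A going to B: r_B/(r_B+r_C) = 0.9840.
C_B = 0.9840·C_{A0}·X = 0.9840×1.82×0.821 = 1.47 kmol/m³; Y_B = C_B/C_{A0} = 0.808.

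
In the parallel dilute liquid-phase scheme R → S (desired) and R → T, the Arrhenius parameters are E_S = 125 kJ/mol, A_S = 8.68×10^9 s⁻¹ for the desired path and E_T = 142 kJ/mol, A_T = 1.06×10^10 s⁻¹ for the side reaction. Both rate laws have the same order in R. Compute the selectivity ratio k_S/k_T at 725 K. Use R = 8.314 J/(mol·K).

With equal orders, S_{S/T} = k_S/k_T = (A_S/A_T)·exp[(E_T−E_S)/(RT)].
(E_T−E_S)/(RT) = (142−125)×10³/(8.314×725) = 17000/6028 = 2.820.
k_S/k_T = (8.68×10^9/1.06×10^10)·exp(2.820) = 0.8189 × 16.78 = 13.7.
Since E_S < E_T, lowering the temperature improves selectivity toward S.

13.7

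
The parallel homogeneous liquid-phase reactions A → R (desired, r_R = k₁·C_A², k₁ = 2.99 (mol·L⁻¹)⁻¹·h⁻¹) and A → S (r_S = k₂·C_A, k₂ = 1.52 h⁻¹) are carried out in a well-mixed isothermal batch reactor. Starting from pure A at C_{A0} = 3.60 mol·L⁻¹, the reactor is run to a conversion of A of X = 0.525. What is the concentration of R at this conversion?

C_A = C_{A0}(1−X) = 1.710 mol·L⁻¹.
Along a PFR/batch, dC_S/dC_A = −r_S/(r_R+r_S) = −k₂/(k₂+k₁·C_A).
Integrating from C_{A0} to C_A: C_S = (1.52/2.99)·ln[(1.52+2.99·3.60)/(1.52+2.99·1.71)] = 0.5084·ln(12.28/6.633) = 0.3133 mol·L⁻¹.
Then C_R = (C_{A0}−C_A) − C_S = 1.890 − 0.3133 = 1.577 mol·L⁻¹.

1.58 mol·L⁻¹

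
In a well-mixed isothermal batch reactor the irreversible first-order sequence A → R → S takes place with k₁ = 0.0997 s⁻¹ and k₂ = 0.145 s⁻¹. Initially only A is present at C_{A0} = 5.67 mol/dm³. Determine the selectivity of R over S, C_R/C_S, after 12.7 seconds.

0.608

For first-order series with pure A initially, C_R(t) = k₁C_{A0}/(k₂−k₁)·(e^(−k₁t) − e^(−k₂t)).
e^(−k₁t) = e^(−0.0997×12.7) = e^(−1.266) = 0.2819; e^(−k₂t) = e^(−1.841) = 0.1586.
C_R = 0.0997×5.67/(0.145−0.0997) × (0.2819−0.1586) = 12.48×0.1233 = 1.539 mol/dm³.
C_A = C_{A0}e^(−k₁t) = 1.598 mol/dm³, so C_S = C_{A0}−C_A−C_R = 2.533 mol/dm³; C_R/C_S = 0.608.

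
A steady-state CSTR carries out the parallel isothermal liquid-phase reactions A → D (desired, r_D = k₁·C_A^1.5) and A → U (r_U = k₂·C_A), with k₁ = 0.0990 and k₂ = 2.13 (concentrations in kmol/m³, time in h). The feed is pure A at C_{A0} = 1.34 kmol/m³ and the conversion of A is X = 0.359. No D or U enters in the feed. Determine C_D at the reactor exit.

0.0199 kmol/m³

Exit C_A = C_{A0}(1−X) = 1.34×0.641 = 0.8589 kmol/m³.
A CSTR operates uniformly at the exit composition, giving r_D = 0.07881 and r_U = 1.830 (each k·C_A^n at C_A = 0.8589).
Fraction of consumed A going to D: r_D/(r_D+r_U) = 0.04130.
C_D = 0.04130·C_{A0}·X = 0.04130×1.34×0.359 = 0.0199 kmol/m³.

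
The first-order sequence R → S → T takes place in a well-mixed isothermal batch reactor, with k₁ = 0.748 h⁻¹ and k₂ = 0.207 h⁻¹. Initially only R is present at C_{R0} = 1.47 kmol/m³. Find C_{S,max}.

0.899 kmol/m³

For a first-order series the maximum intermediate yield is C_{S,max}/C_{R0} = (k₁/k₂)^[k₂/(k₂−k₁)].
= (0.748/0.207)^(0.207/(0.207−0.748)) = (3.614)^(-0.3826) = 0.6117.
C_{S,max} = 0.6117×1.47 = 0.899 kmol/m³.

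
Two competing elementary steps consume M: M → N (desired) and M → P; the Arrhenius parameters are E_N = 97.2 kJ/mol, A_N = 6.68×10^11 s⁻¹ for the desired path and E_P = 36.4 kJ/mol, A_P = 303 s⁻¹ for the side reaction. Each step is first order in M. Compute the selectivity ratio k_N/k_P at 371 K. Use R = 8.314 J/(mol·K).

With equal orders, S_{N/P} = k_N/k_P = (A_N/A_P)·exp[(E_P−E_N)/(RT)].
(E_P−E_N)/(RT) = (36.4−97.2)×10³/(8.314×371) = -60800/3084 = -19.71.
k_N/k_P = (6.68×10^11/303)·exp(-19.71) = 2.205×10^9 × 2.750×10^-9 = 6.06.

6.06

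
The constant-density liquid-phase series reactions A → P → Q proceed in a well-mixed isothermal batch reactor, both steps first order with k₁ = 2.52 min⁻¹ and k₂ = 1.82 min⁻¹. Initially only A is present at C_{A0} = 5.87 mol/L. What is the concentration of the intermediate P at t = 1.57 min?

0.809 mol/L

The intermediate concentration in a first-order A→B→C sequence is C_P = k₁C_{A0}(e^(−k₁t) − e^(−k₂t))/(k₂−k₁).
e^(−k₁t) = e^(−2.52×1.57) = e^(−3.956) = 0.01913; e^(−k₂t) = e^(−2.857) = 0.05742.
C_P = 2.52×5.87/(1.82−2.52) × (0.01913−0.05742) = (-21.13)×(-0.03829) = 0.8091 mol/L.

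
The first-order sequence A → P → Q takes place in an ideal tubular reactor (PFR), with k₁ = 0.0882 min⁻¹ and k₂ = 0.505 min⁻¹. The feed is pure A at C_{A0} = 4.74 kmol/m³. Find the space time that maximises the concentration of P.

4.19 min

For first-order series the maximum of C_P occurs at τ_opt = ln(k₂/k₁)/(k₂−k₁).
= ln(0.505/0.0882)/(0.505−0.0882) = ln(5.726)/0.4168 = 1.745/0.4168 = 4.19 min.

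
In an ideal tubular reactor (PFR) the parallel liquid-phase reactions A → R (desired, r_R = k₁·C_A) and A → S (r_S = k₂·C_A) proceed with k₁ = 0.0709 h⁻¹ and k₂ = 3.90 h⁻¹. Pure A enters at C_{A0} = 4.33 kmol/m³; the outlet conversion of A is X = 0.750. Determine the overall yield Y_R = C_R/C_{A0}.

C_A = C_{A0}(1−X) = 1.083 kmol/m³.
Both paths are first order in A, so the instantaneous fraction to R is constant: dC_R/d(−C_A) = k₁/(k₁+k₂) = 0.01785.
C_R = 0.01785·(C_{A0}−C_A) = 0.01785×3.248 = 0.0580 kmol/m³.
Y_R = C_R/C_{A0} = 0.05798/4.33 = 0.0134.

0.0134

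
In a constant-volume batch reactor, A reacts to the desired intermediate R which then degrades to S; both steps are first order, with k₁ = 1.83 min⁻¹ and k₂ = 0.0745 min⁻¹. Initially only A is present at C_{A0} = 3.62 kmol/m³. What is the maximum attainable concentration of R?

For a first-order series the maximum intermediate yield is C_{R,max}/C_{A0} = (k₁/k₂)^[k₂/(k₂−k₁)].
= (1.83/0.0745)^(0.0745/(0.0745−1.83)) = (24.56)^(-0.04244) = 0.8730.
C_{R,max} = 0.8730×3.62 = 3.16 kmol/m³.

3.16 kmol/m³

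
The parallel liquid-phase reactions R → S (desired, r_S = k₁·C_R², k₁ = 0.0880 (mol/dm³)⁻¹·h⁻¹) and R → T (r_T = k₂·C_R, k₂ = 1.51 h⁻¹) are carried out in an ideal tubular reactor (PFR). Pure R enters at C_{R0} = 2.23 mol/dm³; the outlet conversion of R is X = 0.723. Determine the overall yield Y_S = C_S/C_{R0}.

C_R = C_{R0}(1−X) = 0.6177 mol/dm³.
Along a PFR/batch, dC_T/dC_R = −r_T/(r_S+r_T) = −k₂/(k₂+k₁·C_R).
Integrating from C_{R0} to C_R: C_T = (1.51/0.0880)·ln[(1.51+0.0880·2.23)/(1.51+0.0880·0.618)] = 17.16·ln(1.706/1.564) = 1.490 mol/dm³.
Then C_S = (C_{R0}−C_R) − C_T = 1.612 − 1.490 = 0.1226 mol/dm³.
Y_S = C_S/C_{R0} = 0.1226/2.23 = 0.0550.

0.0550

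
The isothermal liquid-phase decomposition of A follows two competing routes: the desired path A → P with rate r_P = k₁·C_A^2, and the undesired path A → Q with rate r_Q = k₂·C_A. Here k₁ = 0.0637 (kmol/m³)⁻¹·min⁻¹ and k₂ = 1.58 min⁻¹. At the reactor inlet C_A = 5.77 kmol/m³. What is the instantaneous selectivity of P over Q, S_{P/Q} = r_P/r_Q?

0.233

S_{P/Q} = r_P/r_Q = (k₁·C_A^2)/(k₂·C_A) = (k₁/k₂)·C_A.
= (0.0637×5.770^2) / (1.58×5.770) = 2.121/9.117 = 0.233.
Since the desired path is higher order in A, keeping C_A high (PFR or concentrated feed) favours P.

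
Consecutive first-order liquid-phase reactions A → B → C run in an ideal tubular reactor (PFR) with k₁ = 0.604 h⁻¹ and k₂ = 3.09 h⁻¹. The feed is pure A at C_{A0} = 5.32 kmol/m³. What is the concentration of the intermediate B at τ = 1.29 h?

The intermediate concentration in a first-order A→B→C sequence is C_B = k₁C_{A0}(e^(−k₁τ) − e^(−k₂τ))/(k₂−k₁).
e^(−k₁τ) = e^(−0.604×1.29) = e^(−0.7792) = 0.4588; e^(−k₂τ) = e^(−3.986) = 0.01857.
C_B = 0.604×5.32/(3.09−0.604) × (0.4588−0.01857) = 1.293×0.4402 = 0.5690 kmol/m³.

0.569 kmol/m³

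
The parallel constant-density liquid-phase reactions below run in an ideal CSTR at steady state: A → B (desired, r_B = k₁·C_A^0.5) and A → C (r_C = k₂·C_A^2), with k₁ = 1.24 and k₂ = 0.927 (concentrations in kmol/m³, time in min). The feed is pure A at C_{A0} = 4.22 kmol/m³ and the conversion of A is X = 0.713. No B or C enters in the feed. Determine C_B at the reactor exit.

1.51 kmol/m³

Exit C_A = C_{A0}(1−X) = 4.22×0.287 = 1.211 kmol/m³.
In a CSTR the entire volume is at exit conditions, so r_B = 1.24×1.211^0.5 = 1.365 and r_C = 0.927×1.211^2 = 1.360.
Fraction of consumed A going to B: r_B/(r_B+r_C) = 0.5009.
C_B = 0.5009·C_{A0}·X = 0.5009×4.22×0.713 = 1.51 kmol/m³.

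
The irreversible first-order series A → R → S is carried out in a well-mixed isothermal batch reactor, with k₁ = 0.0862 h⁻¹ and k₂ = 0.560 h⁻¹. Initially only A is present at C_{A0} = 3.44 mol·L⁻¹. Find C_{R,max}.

0.377 mol·L⁻¹

Evaluating C_R at t_opt = ln(k₂/k₁)/(k₂−k₁) gives C_{R,max}/C_{A0} = (k₁/k₂)^[k₂/(k₂−k₁)].
= (0.0862/0.560)^(0.560/(0.560−0.0862)) = (0.1539)^(1.182) = 0.1095.
C_{R,max} = 0.1095×3.44 = 0.377 mol·L⁻¹.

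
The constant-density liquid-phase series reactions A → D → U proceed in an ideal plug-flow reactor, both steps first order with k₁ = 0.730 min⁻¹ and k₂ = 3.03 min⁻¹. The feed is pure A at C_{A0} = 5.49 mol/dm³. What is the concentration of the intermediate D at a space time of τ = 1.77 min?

The intermediate concentration in a first-order A→B→C sequence is C_D = k₁C_{A0}(e^(−k₁τ) − e^(−k₂τ))/(k₂−k₁).
e^(−k₁τ) = e^(−0.730×1.77) = e^(−1.292) = 0.2747; e^(−k₂τ) = e^(−5.363) = 0.004686.
C_D = 0.730×5.49/(3.03−0.730) × (0.2747−0.004686) = 1.742×0.2700 = 0.4705 mol/dm³.

0.470 mol/dm³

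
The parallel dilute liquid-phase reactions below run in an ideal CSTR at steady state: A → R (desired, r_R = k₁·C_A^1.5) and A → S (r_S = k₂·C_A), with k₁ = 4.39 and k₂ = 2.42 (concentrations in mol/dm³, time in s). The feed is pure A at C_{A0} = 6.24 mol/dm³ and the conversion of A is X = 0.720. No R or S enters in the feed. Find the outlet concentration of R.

Exit C_A = C_{A0}(1−X) = 6.24×0.280 = 1.747 mol/dm³.
A CSTR operates uniformly at the exit composition, giving r_R = 10.14 and r_S = 4.228 (each k·C_A^n at C_A = 1.747).
Fraction of consumed A going to R: r_R/(r_R+r_S) = 0.7057.
C_R = 0.7057·C_{A0}·X = 0.7057×6.24×0.720 = 3.17 mol/dm³.

3.17 mol/dm³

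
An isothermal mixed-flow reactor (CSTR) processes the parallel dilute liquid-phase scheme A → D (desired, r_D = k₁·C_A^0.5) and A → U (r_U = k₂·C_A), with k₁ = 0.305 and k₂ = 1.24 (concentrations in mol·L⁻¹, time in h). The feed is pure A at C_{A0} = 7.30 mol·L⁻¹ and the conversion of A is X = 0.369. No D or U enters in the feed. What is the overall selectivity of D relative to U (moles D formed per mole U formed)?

0.115

Exit C_A = C_{A0}(1−X) = 7.30×0.631 = 4.606 mol·L⁻¹.
In a CSTR the entire volume is at exit conditions, so r_D = 0.305×4.606^0.5 = 0.6546 and r_U = 1.24×4.606 = 5.712.
Overall selectivity = C_D/C_U = r_Dτ/(r_Uτ) = r_D/r_U = 0.115.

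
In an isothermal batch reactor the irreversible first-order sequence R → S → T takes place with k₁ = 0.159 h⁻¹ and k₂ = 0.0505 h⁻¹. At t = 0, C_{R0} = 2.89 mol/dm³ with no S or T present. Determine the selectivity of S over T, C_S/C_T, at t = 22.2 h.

Solving the coupled first-order balances gives C_S(t) = [k₁/(k₂−k₁)]·C_{R0}·(e^(−k₁t) − e^(−k₂t)).
e^(−k₁t) = e^(−0.159×22.2) = e^(−3.530) = 0.02931; e^(−k₂t) = e^(−1.121) = 0.3259.
C_S = 0.159×2.89/(0.0505−0.159) × (0.02931−0.3259) = (-4.235)×(-0.2966) = 1.256 mol/dm³.
C_R = C_{R0}e^(−k₁t) = 0.08471 mol/dm³, so C_T = C_{R0}−C_R−C_S = 1.549 mol/dm³; C_S/C_T = 0.811.

0.811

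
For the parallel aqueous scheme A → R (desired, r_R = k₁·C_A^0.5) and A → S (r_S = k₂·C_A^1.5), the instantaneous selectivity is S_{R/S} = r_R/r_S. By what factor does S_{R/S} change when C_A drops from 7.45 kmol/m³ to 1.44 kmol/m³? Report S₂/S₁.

S_{R/S} = (k₁/k₂)·C_A⁻¹, so S₂/S₁ = (C_{A,2}/C_{A,1})⁻¹.
= 7.45/1.44 = 5.17.
Selectivity toward R rises as C_A falls — low-concentration operation is favoured.

5.17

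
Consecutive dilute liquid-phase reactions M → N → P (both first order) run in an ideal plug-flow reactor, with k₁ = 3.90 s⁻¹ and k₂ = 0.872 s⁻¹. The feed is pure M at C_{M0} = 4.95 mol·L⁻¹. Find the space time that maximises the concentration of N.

For first-order series the maximum of C_N occurs at τ_opt = ln(k₂/k₁)/(k₂−k₁).
= ln(0.872/3.90)/(0.872−3.90) = ln(0.2236)/-3.028 = -1.498/-3.028 = 0.495 s.

0.495 s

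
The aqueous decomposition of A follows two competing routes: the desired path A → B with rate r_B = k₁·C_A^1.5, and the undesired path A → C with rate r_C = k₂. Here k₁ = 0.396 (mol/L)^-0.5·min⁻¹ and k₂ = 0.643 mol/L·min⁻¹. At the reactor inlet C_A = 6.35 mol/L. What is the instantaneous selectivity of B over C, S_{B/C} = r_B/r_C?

9.85

S_{B/C} = r_B/r_C = (k₁·C_A^1.5)/(k₂) = (k₁/k₂)·C_A^1.5.
= (0.396×6.350^1.5) / (0.643) = 6.337/0.6430 = 9.85.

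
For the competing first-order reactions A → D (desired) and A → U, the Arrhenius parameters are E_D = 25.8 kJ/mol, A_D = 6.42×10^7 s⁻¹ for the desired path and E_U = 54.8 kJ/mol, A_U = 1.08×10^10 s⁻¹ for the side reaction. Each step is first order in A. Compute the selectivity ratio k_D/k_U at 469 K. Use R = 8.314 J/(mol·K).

k_D/k_U = (A_D/A_U)·exp[−(E_D−E_U)/(RT)] = (A_D/A_U)·exp[(E_U−E_D)/(RT)].
(E_U−E_D)/(RT) = (54.8−25.8)×10³/(8.314×469) = 29000/3899 = 7.437.
k_D/k_U = (6.42×10^7/1.08×10^10)·exp(7.437) = 0.005944 × 1698 = 10.1.

10.1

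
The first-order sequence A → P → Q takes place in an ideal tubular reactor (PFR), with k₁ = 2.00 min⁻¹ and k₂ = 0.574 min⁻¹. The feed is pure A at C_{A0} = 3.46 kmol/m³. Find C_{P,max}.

Evaluating C_P at τ_opt = ln(k₂/k₁)/(k₂−k₁) gives C_{P,max}/C_{A0} = (k₁/k₂)^[k₂/(k₂−k₁)].
= (2.00/0.574)^(0.574/(0.574−2.00)) = (3.484)^(-0.4025) = 0.6050.
C_{P,max} = 0.6050×3.46 = 2.09 kmol/m³.

2.09 kmol/m³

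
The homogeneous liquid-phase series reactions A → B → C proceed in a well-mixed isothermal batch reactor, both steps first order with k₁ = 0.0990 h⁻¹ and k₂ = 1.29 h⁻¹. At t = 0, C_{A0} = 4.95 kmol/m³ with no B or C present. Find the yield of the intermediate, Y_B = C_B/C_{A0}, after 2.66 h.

The intermediate concentration in a first-order A→B→C sequence is C_B = k₁C_{A0}(e^(−k₁t) − e^(−k₂t))/(k₂−k₁).
e^(−k₁t) = e^(−0.0990×2.66) = e^(−0.2633) = 0.7685; e^(−k₂t) = e^(−3.431) = 0.03234.
C_B = 0.0990×4.95/(1.29−0.0990) × (0.7685−0.03234) = 0.4115×0.7361 = 0.3029 kmol/m³.
Y_B = C_B/C_{A0} = 0.3029/4.95 = 0.0612.

0.0612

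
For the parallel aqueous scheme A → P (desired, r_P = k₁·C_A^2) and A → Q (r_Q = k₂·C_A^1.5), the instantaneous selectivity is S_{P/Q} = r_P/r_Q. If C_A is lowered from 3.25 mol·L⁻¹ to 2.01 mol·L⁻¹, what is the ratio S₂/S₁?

0.786

S_{P/Q} = (k₁/k₂)·C_A^0.5, so S₂/S₁ = (C_{A,2}/C_{A,1})^0.5.
= (2.01/3.25)^0.5 = (0.6185)^0.5 = 0.786.
Selectivity toward P falls as C_A falls — high-concentration operation is favoured.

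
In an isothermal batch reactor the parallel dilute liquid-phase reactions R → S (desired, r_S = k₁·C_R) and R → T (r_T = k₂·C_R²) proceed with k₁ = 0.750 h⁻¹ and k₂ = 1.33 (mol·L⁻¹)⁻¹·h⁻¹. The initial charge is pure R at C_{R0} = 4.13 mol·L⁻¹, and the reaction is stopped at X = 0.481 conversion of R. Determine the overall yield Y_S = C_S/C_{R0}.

C_R = C_{R0}(1−X) = 2.143 mol·L⁻¹.
Along a PFR/batch, dC_S/dC_R = −r_S/(r_S+r_T) = −k₁/(k₁+k₂·C_R).
Integrating from C_{R0} to C_R: C_S = (0.750/1.33)·ln[(0.750+1.33·4.13)/(0.750+1.33·2.14)] = 0.5639·ln(6.243/3.601) = 0.3103 mol·L⁻¹.
Y_S = C_S/C_{R0} = 0.3103/4.13 = 0.0751.

0.0751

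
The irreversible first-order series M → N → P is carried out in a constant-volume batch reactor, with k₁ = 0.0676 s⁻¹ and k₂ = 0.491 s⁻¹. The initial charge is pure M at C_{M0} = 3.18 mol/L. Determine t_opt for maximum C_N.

The intermediate peaks when r₁ = r₂, i.e. k₁e^(−k₁t) = k₂e^(−k₂t), giving t_opt = ln(k₂/k₁)/(k₂−k₁).
= ln(0.491/0.0676)/(0.491−0.0676) = ln(7.263)/0.4234 = 1.983/0.4234 = 4.68 s.

4.68 s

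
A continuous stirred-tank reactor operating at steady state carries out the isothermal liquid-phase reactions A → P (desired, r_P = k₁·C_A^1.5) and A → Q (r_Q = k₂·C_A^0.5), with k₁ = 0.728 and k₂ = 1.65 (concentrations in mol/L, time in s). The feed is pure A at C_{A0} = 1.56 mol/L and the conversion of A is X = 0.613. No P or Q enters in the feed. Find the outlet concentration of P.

Exit C_A = C_{A0}(1−X) = 1.56×0.387 = 0.6037 mol/L.
A CSTR operates uniformly at the exit composition, giving r_P = 0.3415 and r_Q = 1.282 (each k·C_A^n at C_A = 0.6037).
Fraction of consumed A going to P: r_P/(r_P+r_Q) = 0.2103.
C_P = 0.2103·C_{A0}·X = 0.2103×1.56×0.613 = 0.201 mol/L.

0.201 mol/L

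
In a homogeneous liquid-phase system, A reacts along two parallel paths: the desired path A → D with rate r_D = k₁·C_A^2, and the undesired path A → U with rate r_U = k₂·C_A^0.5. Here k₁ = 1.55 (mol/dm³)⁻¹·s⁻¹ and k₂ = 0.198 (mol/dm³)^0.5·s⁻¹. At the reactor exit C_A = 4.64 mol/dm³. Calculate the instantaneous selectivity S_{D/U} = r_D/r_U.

S_{D/U} = r_D/r_U = (k₁·C_A^2)/(k₂·C_A^0.5) = (k₁/k₂)·C_A^1.5.
= (1.55×4.640^2) / (0.198×4.640^0.5) = 33.37/0.4265 = 78.2.
Since the desired path is higher order in A, keeping C_A high (PFR or concentrated feed) favours D.

78.2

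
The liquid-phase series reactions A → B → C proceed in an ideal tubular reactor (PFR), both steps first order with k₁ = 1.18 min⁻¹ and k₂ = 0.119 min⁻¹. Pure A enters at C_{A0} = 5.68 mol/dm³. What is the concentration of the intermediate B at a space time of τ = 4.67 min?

3.60 mol/dm³

Solving the coupled first-order balances gives C_B(τ) = [k₁/(k₂−k₁)]·C_{A0}·(e^(−k₁τ) − e^(−k₂τ)).
e^(−k₁τ) = e^(−1.18×4.67) = e^(−5.511) = 0.004044; e^(−k₂τ) = e^(−0.5557) = 0.5737.
C_B = 1.18×5.68/(0.119−1.18) × (0.004044−0.5737) = (-6.317)×(-0.5696) = 3.598 mol/dm³.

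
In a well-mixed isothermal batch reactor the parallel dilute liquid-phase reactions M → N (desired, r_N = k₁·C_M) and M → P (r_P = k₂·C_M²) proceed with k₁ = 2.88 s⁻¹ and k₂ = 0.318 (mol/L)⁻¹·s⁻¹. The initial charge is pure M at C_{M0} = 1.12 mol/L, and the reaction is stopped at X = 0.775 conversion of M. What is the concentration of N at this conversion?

C_M = C_{M0}(1−X) = 0.2520 mol/L.
Along a PFR/batch, dC_N/dC_M = −r_N/(r_N+r_P) = −k₁/(k₁+k₂·C_M).
Integrating from C_{M0} to C_M: C_N = (2.88/0.318)·ln[(2.88+0.318·1.12)/(2.88+0.318·0.252)] = 9.057·ln(3.236/2.960) = 0.8074 mol/L.

0.807 mol/L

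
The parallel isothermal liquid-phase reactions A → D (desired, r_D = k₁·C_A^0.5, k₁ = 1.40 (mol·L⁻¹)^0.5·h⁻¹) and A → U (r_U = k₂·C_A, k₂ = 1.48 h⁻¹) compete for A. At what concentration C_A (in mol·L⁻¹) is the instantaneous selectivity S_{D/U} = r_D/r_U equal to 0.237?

15.9 mol·L⁻¹

S_{D/U} = (k₁/k₂)·C_A^-0.5 ⇒ C_A = (S·k₂/k₁)^(-2).
= (0.237×1.48/1.40)^(-2) = (0.2505)^(-2) = 15.9 mol·L⁻¹.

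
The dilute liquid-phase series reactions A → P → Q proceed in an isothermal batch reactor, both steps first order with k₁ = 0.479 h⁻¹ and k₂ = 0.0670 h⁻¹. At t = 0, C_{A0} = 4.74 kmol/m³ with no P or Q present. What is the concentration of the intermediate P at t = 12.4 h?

2.39 kmol/m³

The intermediate concentration in a first-order A→B→C sequence is C_P = k₁C_{A0}(e^(−k₁t) − e^(−k₂t))/(k₂−k₁).
e^(−k₁t) = e^(−0.479×12.4) = e^(−5.940) = 0.002633; e^(−k₂t) = e^(−0.8308) = 0.4357.
C_P = 0.479×4.74/(0.0670−0.479) × (0.002633−0.4357) = (-5.511)×(-0.4331) = 2.387 kmol/m³.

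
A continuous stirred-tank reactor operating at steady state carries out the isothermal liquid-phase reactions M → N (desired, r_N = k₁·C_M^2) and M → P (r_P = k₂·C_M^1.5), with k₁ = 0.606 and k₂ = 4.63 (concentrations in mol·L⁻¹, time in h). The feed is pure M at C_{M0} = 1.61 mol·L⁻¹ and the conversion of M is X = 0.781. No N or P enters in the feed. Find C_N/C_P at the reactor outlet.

0.0777

Exit C_M = C_{M0}(1−X) = 1.61×0.219 = 0.3526 mol·L⁻¹.
A CSTR operates uniformly at the exit composition, giving r_N = 0.07534 and r_P = 0.9694 (each k·C_M^n at C_M = 0.3526).
Overall selectivity = C_N/C_P = r_Nτ/(r_Pτ) = r_N/r_P = 0.0777.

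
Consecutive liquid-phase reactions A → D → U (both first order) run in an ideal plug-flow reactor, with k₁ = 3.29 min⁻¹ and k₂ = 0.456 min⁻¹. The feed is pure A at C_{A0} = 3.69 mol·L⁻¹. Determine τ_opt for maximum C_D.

For first-order series the maximum of C_D occurs at τ_opt = ln(k₂/k₁)/(k₂−k₁).
= ln(0.456/3.29)/(0.456−3.29) = ln(0.1386)/-2.834 = -1.976/-2.834 = 0.697 min.

0.697 min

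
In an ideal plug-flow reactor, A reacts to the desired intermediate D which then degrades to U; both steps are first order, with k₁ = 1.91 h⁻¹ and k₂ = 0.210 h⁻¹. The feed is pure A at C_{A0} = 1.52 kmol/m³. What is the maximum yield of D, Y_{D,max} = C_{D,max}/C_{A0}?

0.761

At the optimum, C_{D,max}/C_{A0} = (k₁/k₂)^[k₂/(k₂−k₁)].
= (1.91/0.210)^(0.210/(0.210−1.91)) = (9.095)^(-0.1235) = 0.7613.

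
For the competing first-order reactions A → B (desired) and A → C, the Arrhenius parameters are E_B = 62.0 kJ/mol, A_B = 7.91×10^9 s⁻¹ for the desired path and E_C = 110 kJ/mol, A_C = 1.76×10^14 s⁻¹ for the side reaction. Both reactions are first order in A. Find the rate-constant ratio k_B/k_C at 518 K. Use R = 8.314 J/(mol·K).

Since both paths have the same order in A, the concentration cancels and S_{B/C} = k_B/k_C = (A_B/A_C)·exp[(E_C−E_B)/(RT)].
(E_C−E_B)/(RT) = (110−62.0)×10³/(8.314×518) = 48000/4307 = 11.15.
k_B/k_C = (7.91×10^9/1.76×10^14)·exp(11.15) = 4.494×10^-5 × 69255 = 3.11.

3.11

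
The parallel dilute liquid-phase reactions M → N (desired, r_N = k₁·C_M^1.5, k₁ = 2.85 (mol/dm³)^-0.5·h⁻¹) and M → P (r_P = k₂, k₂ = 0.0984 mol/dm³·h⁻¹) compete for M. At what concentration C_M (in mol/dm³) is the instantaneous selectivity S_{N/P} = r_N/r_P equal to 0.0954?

S_{N/P} = (k₁/k₂)·C_M^1.5 ⇒ C_M = (S·k₂/k₁)^(1/1.5).
= (0.0954×0.0984/2.85)^(0.6667) = (0.003294)^(0.6667) = 0.0221 mol/dm³.

0.0221 mol/dm³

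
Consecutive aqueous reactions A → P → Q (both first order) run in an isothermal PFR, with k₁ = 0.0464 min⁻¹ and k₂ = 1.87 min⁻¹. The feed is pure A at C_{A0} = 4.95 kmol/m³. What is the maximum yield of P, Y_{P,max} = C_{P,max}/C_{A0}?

For a first-order series the maximum intermediate yield is C_{P,max}/C_{A0} = (k₁/k₂)^[k₂/(k₂−k₁)].
= (0.0464/1.87)^(1.87/(1.87−0.0464)) = (0.02481)^(1.025) = 0.02259.

0.0226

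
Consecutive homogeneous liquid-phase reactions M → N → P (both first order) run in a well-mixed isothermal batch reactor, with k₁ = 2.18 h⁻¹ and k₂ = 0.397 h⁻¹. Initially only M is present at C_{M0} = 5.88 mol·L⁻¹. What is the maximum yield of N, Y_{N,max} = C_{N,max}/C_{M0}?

0.684

Evaluating C_N at t_opt = ln(k₂/k₁)/(k₂−k₁) gives C_{N,max}/C_{M0} = (k₁/k₂)^[k₂/(k₂−k₁)].
= (2.18/0.397)^(0.397/(0.397−2.18)) = (5.491)^(-0.2227) = 0.6844.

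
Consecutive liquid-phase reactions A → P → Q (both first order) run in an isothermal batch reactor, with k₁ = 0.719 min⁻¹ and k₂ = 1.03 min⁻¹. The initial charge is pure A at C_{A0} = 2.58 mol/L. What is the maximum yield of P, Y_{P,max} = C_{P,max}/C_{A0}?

0.304

Evaluating C_P at t_opt = ln(k₂/k₁)/(k₂−k₁) gives C_{P,max}/C_{A0} = (k₁/k₂)^[k₂/(k₂−k₁)].
= (0.719/1.03)^(1.03/(1.03−0.719)) = (0.6981)^(3.312) = 0.3041.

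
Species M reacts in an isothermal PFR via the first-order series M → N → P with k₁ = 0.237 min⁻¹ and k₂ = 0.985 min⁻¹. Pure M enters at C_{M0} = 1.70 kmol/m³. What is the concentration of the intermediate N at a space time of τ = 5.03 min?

The intermediate concentration in a first-order A→B→C sequence is C_N = k₁C_{M0}(e^(−k₁τ) − e^(−k₂τ))/(k₂−k₁).
e^(−k₁τ) = e^(−0.237×5.03) = e^(−1.192) = 0.3036; e^(−k₂τ) = e^(−4.955) = 0.007051.
C_N = 0.237×1.70/(0.985−0.237) × (0.3036−0.007051) = 0.5386×0.2965 = 0.1597 kmol/m³.

0.160 kmol/m³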